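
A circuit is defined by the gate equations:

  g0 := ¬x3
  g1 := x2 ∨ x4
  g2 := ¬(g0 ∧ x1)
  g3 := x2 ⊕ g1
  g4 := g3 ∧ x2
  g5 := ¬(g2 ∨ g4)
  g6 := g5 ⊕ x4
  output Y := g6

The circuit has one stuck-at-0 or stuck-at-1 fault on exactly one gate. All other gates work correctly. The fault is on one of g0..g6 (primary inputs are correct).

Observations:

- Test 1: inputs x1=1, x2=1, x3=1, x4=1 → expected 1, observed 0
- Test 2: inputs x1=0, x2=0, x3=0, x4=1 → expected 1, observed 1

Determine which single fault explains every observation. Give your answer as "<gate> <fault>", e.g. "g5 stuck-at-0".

g0 stuck-at-1

Fault-free values for test 1 (x1=1, x2=1, x3=1, x4=1): g0=0, g1=1, g2=1, g3=0, g4=0, g5=0, g6=1, giving Y=1. Observed 0.
Test 1: faults giving observed 0 are {g0 stuck-at-1, g2 stuck-at-0, g5 stuck-at-1, g6 stuck-at-0}.
Test 2 (x1=0, x2=0, x3=0, x4=1): fault-free g0=1, g1=1, g2=1, g3=1, g4=0, g5=0, g6=1 → 1; observed 1. Eliminates g2 stuck-at-0, g5 stuck-at-1, g6 stuck-at-0.
Only g0 stuck-at-1 is consistent with every test.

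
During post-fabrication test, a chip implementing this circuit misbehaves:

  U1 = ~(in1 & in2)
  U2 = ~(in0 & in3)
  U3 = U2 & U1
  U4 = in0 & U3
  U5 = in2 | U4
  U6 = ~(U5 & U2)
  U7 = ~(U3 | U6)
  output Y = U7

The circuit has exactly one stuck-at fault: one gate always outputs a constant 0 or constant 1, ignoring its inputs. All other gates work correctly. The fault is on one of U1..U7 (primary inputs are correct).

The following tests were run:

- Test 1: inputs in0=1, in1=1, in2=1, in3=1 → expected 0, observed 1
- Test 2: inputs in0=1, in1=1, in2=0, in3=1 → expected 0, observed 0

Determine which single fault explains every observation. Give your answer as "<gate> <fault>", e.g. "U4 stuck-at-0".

U2 stuck-at-1

Fault-free values for test 1 (in0=1, in1=1, in2=1, in3=1): U1=0, U2=0, U3=0, U4=0, U5=1, U6=1, U7=0, giving Y=0. Observed 1.
Test 1: faults giving observed 1 are {U2 stuck-at-1, U6 stuck-at-0, U7 stuck-at-1}.
Test 2 (in0=1, in1=1, in2=0, in3=1): fault-free U1=1, U2=0, U3=0, U4=0, U5=0, U6=1, U7=0 → 0; observed 0. Eliminates U6 stuck-at-0, U7 stuck-at-1.
Only U2 stuck-at-1 is consistent with every test.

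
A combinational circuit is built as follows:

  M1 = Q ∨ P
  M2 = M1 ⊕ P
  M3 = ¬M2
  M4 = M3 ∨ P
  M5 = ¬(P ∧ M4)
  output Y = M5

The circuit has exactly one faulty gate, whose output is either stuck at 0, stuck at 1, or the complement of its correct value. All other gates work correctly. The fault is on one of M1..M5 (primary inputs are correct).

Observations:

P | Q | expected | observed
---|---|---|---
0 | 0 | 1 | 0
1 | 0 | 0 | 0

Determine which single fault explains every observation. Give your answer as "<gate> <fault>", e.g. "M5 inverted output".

Fault-free values for test 1 (P=0, Q=0): M1=0, M2=0, M3=1, M4=1, M5=1, giving Y=1. Observed 0.
Test 1: faults giving observed 0 are {M5 stuck-at-0, M5 inverted output}.
Test 2 (P=1, Q=0): fault-free M1=1, M2=0, M3=1, M4=1, M5=0 → 0; observed 0. Eliminates M5 inverted output.
Only M5 stuck-at-0 is consistent with every test.

M5 stuck-at-0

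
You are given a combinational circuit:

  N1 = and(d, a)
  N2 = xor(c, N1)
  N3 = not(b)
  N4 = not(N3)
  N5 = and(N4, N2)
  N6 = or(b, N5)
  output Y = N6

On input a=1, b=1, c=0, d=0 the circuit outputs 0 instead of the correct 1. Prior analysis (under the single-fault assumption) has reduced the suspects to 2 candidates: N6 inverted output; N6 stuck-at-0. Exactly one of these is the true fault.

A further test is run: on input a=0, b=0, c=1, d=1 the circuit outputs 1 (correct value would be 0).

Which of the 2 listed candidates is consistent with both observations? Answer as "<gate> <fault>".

N6 inverted output

Evaluate each candidate on input a=0, b=0, c=1, d=1:
  N6 inverted output: N1=0, N2=1, N3=1, N4=0, N5=0, N6=1 [inverted output] → 1 — matches
  N6 stuck-at-0: N1=0, N2=1, N3=1, N4=0, N5=0, N6=0 [stuck-at-0] → 0 — eliminated
Only N6 inverted output reproduces the observed 1.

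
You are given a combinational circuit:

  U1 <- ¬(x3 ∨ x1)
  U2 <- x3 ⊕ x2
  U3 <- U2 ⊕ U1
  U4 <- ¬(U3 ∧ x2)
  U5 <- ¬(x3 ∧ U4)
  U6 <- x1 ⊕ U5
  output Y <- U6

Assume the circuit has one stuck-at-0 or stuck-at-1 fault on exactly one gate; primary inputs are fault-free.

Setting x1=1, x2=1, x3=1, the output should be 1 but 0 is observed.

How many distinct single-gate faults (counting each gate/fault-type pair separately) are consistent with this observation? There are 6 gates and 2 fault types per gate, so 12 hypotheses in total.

6

Fault-free: U1=0, U2=0, U3=0, U4=1, U5=0, U6=1 → 1. Observed 0.
  U1 stuck-at-0: output 1 ✗
  U1 stuck-at-1: output 0 ✓
  U2 stuck-at-0: output 1 ✗
  U2 stuck-at-1: output 0 ✓
  U3 stuck-at-0: output 1 ✗
  U3 stuck-at-1: output 0 ✓
  U4 stuck-at-0: output 0 ✓
  U4 stuck-at-1: output 1 ✗
  U5 stuck-at-0: output 1 ✗
  U5 stuck-at-1: output 0 ✓
  U6 stuck-at-0: output 0 ✓
  U6 stuck-at-1: output 1 ✗
Consistent faults: {U1 stuck-at-1, U2 stuck-at-1, U3 stuck-at-1, U4 stuck-at-0, U5 stuck-at-1, U6 stuck-at-0} — 6 in all.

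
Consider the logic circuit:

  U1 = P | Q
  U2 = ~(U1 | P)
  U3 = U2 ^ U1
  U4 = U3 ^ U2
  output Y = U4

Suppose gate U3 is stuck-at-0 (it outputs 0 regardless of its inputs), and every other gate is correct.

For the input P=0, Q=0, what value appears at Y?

1

Propagate with U3 forced: U1=0, U2=1, U3=0 [stuck-at-0], U4=1.
So Y = 1. (Without the fault it would be 0.)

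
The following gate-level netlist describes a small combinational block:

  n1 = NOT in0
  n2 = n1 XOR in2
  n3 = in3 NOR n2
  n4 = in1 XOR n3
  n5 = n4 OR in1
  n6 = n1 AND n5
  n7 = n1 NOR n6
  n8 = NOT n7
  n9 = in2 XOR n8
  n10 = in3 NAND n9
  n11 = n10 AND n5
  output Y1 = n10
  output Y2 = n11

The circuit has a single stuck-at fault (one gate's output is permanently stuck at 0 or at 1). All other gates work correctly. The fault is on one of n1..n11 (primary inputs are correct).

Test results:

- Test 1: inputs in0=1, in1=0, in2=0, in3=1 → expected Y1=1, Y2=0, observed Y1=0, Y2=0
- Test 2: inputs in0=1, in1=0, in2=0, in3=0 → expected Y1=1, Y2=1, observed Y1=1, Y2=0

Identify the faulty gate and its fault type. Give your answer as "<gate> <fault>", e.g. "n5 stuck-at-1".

Fault-free values for test 1 (in0=1, in1=0, in2=0, in3=1): n1=0, n2=0, n3=0, n4=0, n5=0, n6=0, n7=1, n8=0, n9=0, n10=1, n11=0, giving Y1=1, Y2=0. Observed Y1=0, Y2=0.
Test 1: faults giving observed Y1=0, Y2=0 are {n1 stuck-at-1, n6 stuck-at-1, n7 stuck-at-0, n8 stuck-at-1, n9 stuck-at-1, n10 stuck-at-0}.
Test 2 (in0=1, in1=0, in2=0, in3=0): fault-free n1=0, n2=0, n3=1, n4=1, n5=1, n6=0, n7=1, n8=0, n9=0, n10=1, n11=1 → Y1=1, Y2=1; observed Y1=1, Y2=0. Eliminates n6 stuck-at-1, n7 stuck-at-0, n8 stuck-at-1, n9 stuck-at-1, n10 stuck-at-0.
Only n1 stuck-at-1 is consistent with every test.

n1 stuck-at-1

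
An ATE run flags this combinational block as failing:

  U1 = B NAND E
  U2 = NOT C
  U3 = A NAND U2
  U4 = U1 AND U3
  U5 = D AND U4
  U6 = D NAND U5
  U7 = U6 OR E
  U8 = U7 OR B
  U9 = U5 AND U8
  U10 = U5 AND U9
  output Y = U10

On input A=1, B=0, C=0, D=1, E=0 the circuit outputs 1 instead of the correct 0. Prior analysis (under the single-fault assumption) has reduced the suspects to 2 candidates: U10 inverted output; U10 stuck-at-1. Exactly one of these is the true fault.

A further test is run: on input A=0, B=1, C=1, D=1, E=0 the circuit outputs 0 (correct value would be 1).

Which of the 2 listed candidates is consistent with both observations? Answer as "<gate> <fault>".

Evaluate each candidate on input A=0, B=1, C=1, D=1, E=0:
  U10 inverted output: U1=1, U2=0, U3=1, U4=1, U5=1, U6=0, U7=0, U8=1, U9=1, U10=0 [inverted output] → 0 — matches
  U10 stuck-at-1: U1=1, U2=0, U3=1, U4=1, U5=1, U6=0, U7=0, U8=1, U9=1, U10=1 [stuck-at-1] → 1 — eliminated
Only U10 inverted output reproduces the observed 0.

U10 inverted output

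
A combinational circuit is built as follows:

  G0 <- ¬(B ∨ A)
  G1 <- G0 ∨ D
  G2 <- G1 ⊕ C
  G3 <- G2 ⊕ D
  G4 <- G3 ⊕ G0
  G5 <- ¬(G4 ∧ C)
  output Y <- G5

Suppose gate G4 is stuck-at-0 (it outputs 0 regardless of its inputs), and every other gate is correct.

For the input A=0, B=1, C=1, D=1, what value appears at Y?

1

Propagate with G4 forced: G0=0, G1=1, G2=0, G3=1, G4=0 [stuck-at-0], G5=1.
So Y = 1. (Without the fault it would be 0.)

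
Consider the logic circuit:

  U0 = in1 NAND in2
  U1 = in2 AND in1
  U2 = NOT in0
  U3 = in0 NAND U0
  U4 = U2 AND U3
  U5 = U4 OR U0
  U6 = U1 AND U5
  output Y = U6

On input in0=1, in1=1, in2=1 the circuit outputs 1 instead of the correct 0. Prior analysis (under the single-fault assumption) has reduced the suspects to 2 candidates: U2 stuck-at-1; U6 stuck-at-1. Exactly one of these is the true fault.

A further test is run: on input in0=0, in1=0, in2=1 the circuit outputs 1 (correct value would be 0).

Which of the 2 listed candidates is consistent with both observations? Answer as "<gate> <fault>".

Evaluate each candidate on input in0=0, in1=0, in2=1:
  U2 stuck-at-1: U0=1, U1=0, U2=1 [stuck-at-1], U3=1, U4=1, U5=1, U6=0 → 0 — eliminated
  U6 stuck-at-1: U0=1, U1=0, U2=1, U3=1, U4=1, U5=1, U6=1 [stuck-at-1] → 1 — matches
Only U6 stuck-at-1 reproduces the observed 1.

U6 stuck-at-1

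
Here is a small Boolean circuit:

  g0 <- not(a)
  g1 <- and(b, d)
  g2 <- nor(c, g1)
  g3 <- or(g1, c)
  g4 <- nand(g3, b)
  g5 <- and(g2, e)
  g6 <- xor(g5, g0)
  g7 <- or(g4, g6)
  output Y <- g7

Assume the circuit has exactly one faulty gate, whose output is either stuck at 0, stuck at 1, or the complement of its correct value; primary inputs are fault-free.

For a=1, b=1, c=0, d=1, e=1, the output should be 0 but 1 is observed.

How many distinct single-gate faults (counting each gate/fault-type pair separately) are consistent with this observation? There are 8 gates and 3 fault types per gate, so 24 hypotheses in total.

16

Fault-free: g0=0, g1=1, g2=0, g3=1, g4=0, g5=0, g6=0, g7=0 → 0. Observed 1.
  g0: stuck-at-1, inverted output ✓; others ✗
  g1: stuck-at-0, inverted output ✓; others ✗
  g2: stuck-at-1, inverted output ✓; others ✗
  g3: stuck-at-0, inverted output ✓; others ✗
  g4: stuck-at-1, inverted output ✓; others ✗
  g5: stuck-at-1, inverted output ✓; others ✗
  g6: stuck-at-1, inverted output ✓; others ✗
  g7: stuck-at-1, inverted output ✓; others ✗
Consistent faults: {g0 stuck-at-1, g0 inverted output, g1 stuck-at-0, g1 inverted output, g2 stuck-at-1, g2 inverted output, g3 stuck-at-0, g3 inverted output, g4 stuck-at-1, g4 inverted output, g5 stuck-at-1, g5 inverted output, g6 stuck-at-1, g6 inverted output, g7 stuck-at-1, g7 inverted output} — 16 in all.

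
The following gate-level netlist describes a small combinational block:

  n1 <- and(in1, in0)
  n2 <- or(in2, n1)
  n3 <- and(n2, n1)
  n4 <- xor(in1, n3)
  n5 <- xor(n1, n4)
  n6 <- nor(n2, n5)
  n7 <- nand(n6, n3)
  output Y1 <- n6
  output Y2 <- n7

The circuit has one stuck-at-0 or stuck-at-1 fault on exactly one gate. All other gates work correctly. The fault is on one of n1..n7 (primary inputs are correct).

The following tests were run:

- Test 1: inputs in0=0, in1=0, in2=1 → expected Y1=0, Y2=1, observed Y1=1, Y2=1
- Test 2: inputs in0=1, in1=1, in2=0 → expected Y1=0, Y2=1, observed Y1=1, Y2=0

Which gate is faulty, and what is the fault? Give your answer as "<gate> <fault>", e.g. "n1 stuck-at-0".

n6 stuck-at-1

Fault-free values for test 1 (in0=0, in1=0, in2=1): n1=0, n2=1, n3=0, n4=0, n5=0, n6=0, n7=1, giving Y1=0, Y2=1. Observed Y1=1, Y2=1.
Test 1: faults giving observed Y1=1, Y2=1 are {n2 stuck-at-0, n6 stuck-at-1}.
Test 2 (in0=1, in1=1, in2=0): fault-free n1=1, n2=1, n3=1, n4=0, n5=1, n6=0, n7=1 → Y1=0, Y2=1; observed Y1=1, Y2=0. Eliminates n2 stuck-at-0.
Only n6 stuck-at-1 is consistent with every test.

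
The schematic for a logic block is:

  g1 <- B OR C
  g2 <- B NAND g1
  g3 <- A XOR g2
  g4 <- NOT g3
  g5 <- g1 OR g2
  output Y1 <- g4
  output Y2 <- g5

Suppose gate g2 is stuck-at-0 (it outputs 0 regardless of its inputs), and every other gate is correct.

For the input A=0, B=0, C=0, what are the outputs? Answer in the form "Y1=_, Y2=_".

Y1=1, Y2=0

Propagate with g2 forced: g1=0, g2=0 [stuck-at-0], g3=0, g4=1, g5=0.
So the outputs are Y1=1, Y2=0. (Without the fault they would be Y1=0, Y2=1.)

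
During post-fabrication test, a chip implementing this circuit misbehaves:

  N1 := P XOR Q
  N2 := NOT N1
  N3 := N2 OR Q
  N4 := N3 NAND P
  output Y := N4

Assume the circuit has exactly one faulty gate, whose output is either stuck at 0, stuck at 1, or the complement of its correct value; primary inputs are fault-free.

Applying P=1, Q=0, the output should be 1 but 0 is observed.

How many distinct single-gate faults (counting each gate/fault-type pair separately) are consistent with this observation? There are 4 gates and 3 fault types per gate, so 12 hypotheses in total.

8

Fault-free: N1=1, N2=0, N3=0, N4=1 → 1. Observed 0.
  N1 stuck-at-0: output 0 ✓
  N1 stuck-at-1: output 1 ✗
  N1 inverted output: output 0 ✓
  N2 stuck-at-0: output 1 ✗
  N2 stuck-at-1: output 0 ✓
  N2 inverted output: output 0 ✓
  N3 stuck-at-0: output 1 ✗
  N3 stuck-at-1: output 0 ✓
  N3 inverted output: output 0 ✓
  N4 stuck-at-0: output 0 ✓
  N4 stuck-at-1: output 1 ✗
  N4 inverted output: output 0 ✓
Consistent faults: {N1 stuck-at-0, N1 inverted output, N2 stuck-at-1, N2 inverted output, N3 stuck-at-1, N3 inverted output, N4 stuck-at-0, N4 inverted output} — 8 in all.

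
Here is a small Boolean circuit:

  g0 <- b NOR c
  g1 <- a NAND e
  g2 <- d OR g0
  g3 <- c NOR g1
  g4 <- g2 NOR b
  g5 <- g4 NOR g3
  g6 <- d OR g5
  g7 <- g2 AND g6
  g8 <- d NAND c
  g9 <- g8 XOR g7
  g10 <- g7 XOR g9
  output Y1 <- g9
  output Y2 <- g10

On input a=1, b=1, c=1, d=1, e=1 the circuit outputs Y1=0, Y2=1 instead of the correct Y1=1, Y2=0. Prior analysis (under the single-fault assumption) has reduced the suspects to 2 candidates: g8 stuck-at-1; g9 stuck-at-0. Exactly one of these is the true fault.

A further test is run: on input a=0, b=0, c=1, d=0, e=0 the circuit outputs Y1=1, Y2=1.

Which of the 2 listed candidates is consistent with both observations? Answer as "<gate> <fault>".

g8 stuck-at-1

Evaluate each candidate on input a=0, b=0, c=1, d=0, e=0:
  g8 stuck-at-1: g0=0, g1=1, g2=0, g3=0, g4=1, g5=0, g6=0, g7=0, g8=1 [stuck-at-1], g9=1, g10=1 → Y1=1, Y2=1 — matches
  g9 stuck-at-0: g0=0, g1=1, g2=0, g3=0, g4=1, g5=0, g6=0, g7=0, g8=1, g9=0 [stuck-at-0], g10=0 → Y1=0, Y2=0 — eliminated
Only g8 stuck-at-1 reproduces the observed Y1=1, Y2=1.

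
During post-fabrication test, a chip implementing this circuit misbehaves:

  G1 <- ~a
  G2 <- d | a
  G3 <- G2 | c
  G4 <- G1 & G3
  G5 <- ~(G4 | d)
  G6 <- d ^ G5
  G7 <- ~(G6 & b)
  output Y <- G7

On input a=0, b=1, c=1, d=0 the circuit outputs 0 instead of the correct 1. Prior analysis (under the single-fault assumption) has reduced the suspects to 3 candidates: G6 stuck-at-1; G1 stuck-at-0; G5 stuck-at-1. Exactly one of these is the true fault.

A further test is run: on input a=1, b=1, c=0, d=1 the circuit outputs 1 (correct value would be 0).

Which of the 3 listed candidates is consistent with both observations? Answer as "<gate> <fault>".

Evaluate each candidate on input a=1, b=1, c=0, d=1:
  G6 stuck-at-1: G1=0, G2=1, G3=1, G4=0, G5=0, G6=1 [stuck-at-1], G7=0 → 0 — eliminated
  G1 stuck-at-0: G1=0 [stuck-at-0], G2=1, G3=1, G4=0, G5=0, G6=1, G7=0 → 0 — eliminated
  G5 stuck-at-1: G1=0, G2=1, G3=1, G4=0, G5=1 [stuck-at-1], G6=0, G7=1 → 1 — matches
Only G5 stuck-at-1 reproduces the observed 1.

G5 stuck-at-1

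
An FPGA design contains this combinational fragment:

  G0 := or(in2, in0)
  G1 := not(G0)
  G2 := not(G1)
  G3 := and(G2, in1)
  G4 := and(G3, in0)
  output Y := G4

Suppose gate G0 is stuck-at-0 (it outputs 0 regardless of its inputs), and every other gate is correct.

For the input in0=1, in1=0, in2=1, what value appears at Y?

Propagate with G0 forced: G0=0 [stuck-at-0], G1=1, G2=0, G3=0, G4=0.
So Y = 0. (Same as the fault-free value — the fault is masked on this input.)

0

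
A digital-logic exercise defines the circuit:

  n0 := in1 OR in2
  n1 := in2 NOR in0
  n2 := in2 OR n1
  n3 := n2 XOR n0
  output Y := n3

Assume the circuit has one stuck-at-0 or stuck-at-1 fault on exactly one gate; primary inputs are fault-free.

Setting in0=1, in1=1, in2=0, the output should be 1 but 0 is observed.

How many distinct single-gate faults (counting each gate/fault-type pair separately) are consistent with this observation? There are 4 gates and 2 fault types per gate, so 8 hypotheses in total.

4

Fault-free: n0=1, n1=0, n2=0, n3=1 → 1. Observed 0.
  n0 stuck-at-0: output 0 ✓
  n0 stuck-at-1: output 1 ✗
  n1 stuck-at-0: output 1 ✗
  n1 stuck-at-1: output 0 ✓
  n2 stuck-at-0: output 1 ✗
  n2 stuck-at-1: output 0 ✓
  n3 stuck-at-0: output 0 ✓
  n3 stuck-at-1: output 1 ✗
Consistent faults: {n0 stuck-at-0, n1 stuck-at-1, n2 stuck-at-1, n3 stuck-at-0} — 4 in all.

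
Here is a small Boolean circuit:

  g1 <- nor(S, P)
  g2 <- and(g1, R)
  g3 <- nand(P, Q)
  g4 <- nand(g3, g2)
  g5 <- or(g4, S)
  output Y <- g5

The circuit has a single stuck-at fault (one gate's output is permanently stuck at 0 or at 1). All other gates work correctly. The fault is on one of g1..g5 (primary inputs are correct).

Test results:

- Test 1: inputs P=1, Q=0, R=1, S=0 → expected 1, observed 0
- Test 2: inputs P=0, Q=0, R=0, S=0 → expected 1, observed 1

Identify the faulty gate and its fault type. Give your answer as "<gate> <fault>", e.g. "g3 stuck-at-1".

g1 stuck-at-1

Fault-free values for test 1 (P=1, Q=0, R=1, S=0): g1=0, g2=0, g3=1, g4=1, g5=1, giving Y=1. Observed 0.
Test 1: faults giving observed 0 are {g1 stuck-at-1, g2 stuck-at-1, g4 stuck-at-0, g5 stuck-at-0}.
Test 2 (P=0, Q=0, R=0, S=0): fault-free g1=1, g2=0, g3=1, g4=1, g5=1 → 1; observed 1. Eliminates g2 stuck-at-1, g4 stuck-at-0, g5 stuck-at-0.
Only g1 stuck-at-1 is consistent with every test.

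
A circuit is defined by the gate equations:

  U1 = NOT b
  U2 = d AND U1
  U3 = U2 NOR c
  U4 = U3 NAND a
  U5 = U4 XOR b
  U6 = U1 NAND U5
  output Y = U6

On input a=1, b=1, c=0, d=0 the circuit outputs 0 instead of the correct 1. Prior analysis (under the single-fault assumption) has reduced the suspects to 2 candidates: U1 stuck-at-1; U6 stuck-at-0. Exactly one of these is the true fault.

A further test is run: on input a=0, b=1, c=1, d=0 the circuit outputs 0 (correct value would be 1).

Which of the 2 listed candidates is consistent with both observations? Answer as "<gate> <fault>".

Evaluate each candidate on input a=0, b=1, c=1, d=0:
  U1 stuck-at-1: U1=1 [stuck-at-1], U2=0, U3=0, U4=1, U5=0, U6=1 → 1 — eliminated
  U6 stuck-at-0: U1=0, U2=0, U3=0, U4=1, U5=0, U6=0 [stuck-at-0] → 0 — matches
Only U6 stuck-at-0 reproduces the observed 0.

U6 stuck-at-0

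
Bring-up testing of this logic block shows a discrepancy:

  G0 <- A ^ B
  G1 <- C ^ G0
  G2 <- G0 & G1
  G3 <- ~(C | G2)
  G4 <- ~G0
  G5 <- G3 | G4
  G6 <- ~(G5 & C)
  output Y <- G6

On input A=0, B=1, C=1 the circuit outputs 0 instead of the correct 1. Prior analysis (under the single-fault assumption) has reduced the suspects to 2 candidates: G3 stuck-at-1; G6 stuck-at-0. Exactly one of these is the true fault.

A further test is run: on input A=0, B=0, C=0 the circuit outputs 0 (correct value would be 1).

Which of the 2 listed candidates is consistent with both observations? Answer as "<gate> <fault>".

G6 stuck-at-0

Evaluate each candidate on input A=0, B=0, C=0:
  G3 stuck-at-1: G0=0, G1=0, G2=0, G3=1 [stuck-at-1], G4=1, G5=1, G6=1 → 1 — eliminated
  G6 stuck-at-0: G0=0, G1=0, G2=0, G3=1, G4=1, G5=1, G6=0 [stuck-at-0] → 0 — matches
Only G6 stuck-at-0 reproduces the observed 0.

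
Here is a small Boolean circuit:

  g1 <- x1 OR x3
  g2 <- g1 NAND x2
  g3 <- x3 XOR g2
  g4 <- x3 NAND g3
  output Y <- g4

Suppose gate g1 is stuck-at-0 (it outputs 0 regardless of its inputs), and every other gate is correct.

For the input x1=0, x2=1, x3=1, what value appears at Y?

Propagate with g1 forced: g1=0 [stuck-at-0], g2=1, g3=0, g4=1.
So Y = 1. (Without the fault it would be 0.)

1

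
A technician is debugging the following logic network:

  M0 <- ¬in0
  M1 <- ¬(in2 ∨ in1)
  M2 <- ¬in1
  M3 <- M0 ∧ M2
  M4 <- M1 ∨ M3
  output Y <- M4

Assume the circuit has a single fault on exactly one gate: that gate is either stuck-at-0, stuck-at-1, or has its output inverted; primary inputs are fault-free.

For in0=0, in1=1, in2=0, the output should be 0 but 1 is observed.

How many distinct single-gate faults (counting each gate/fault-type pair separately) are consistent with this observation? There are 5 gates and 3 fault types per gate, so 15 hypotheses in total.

8

Fault-free: M0=1, M1=0, M2=0, M3=0, M4=0 → 0. Observed 1.
  M0: none of the 3 fault types match ✗
  M1: stuck-at-1, inverted output ✓; others ✗
  M2: stuck-at-1, inverted output ✓; others ✗
  M3: stuck-at-1, inverted output ✓; others ✗
  M4: stuck-at-1, inverted output ✓; others ✗
Consistent faults: {M1 stuck-at-1, M1 inverted output, M2 stuck-at-1, M2 inverted output, M3 stuck-at-1, M3 inverted output, M4 stuck-at-1, M4 inverted output} — 8 in all.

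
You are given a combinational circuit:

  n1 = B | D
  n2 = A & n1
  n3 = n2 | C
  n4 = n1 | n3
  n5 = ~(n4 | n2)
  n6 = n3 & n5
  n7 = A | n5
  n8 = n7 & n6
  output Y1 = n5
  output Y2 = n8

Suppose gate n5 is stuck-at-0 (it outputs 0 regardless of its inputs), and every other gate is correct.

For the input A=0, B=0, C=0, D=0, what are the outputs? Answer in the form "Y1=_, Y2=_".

Propagate with n5 forced: n1=0, n2=0, n3=0, n4=0, n5=0 [stuck-at-0], n6=0, n7=0, n8=0.
So the outputs are Y1=0, Y2=0. (Without the fault they would be Y1=1, Y2=0.)

Y1=0, Y2=0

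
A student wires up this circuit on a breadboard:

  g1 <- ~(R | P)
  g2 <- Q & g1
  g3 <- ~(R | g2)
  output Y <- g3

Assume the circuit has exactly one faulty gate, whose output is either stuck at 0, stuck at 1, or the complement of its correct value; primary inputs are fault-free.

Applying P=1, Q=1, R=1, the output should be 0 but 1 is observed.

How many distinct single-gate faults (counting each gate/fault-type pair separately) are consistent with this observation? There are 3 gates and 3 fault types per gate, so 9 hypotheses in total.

2

Fault-free: g1=0, g2=0, g3=0 → 0. Observed 1.
  g1 stuck-at-0: output 0 ✗
  g1 stuck-at-1: output 0 ✗
  g1 inverted output: output 0 ✗
  g2 stuck-at-0: output 0 ✗
  g2 stuck-at-1: output 0 ✗
  g2 inverted output: output 0 ✗
  g3 stuck-at-0: output 0 ✗
  g3 stuck-at-1: output 1 ✓
  g3 inverted output: output 1 ✓
Consistent faults: {g3 stuck-at-1, g3 inverted output} — 2 in all.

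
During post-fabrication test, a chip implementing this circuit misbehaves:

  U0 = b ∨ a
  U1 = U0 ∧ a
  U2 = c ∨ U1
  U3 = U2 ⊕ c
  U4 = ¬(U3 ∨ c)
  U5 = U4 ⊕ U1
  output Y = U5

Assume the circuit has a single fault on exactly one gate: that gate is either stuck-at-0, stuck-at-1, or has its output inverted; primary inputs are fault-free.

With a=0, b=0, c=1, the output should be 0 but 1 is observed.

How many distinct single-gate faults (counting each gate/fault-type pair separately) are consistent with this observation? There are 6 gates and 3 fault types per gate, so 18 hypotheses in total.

6

Fault-free: U0=0, U1=0, U2=1, U3=0, U4=0, U5=0 → 0. Observed 1.
  U0: none of the 3 fault types match ✗
  U1: stuck-at-1, inverted output ✓; others ✗
  U2: none of the 3 fault types match ✗
  U3: none of the 3 fault types match ✗
  U4: stuck-at-1, inverted output ✓; others ✗
  U5: stuck-at-1, inverted output ✓; others ✗
Consistent faults: {U1 stuck-at-1, U1 inverted output, U4 stuck-at-1, U4 inverted output, U5 stuck-at-1, U5 inverted output} — 6 in all.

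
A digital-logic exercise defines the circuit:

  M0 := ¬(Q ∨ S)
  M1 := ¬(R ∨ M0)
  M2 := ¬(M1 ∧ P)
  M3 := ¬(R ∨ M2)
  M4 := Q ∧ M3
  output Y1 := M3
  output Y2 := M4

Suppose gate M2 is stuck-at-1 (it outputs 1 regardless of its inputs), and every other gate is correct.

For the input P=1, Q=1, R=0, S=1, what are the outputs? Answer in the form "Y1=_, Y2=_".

Propagate with M2 forced: M0=0, M1=1, M2=1 [stuck-at-1], M3=0, M4=0.
So the outputs are Y1=0, Y2=0. (Without the fault they would be Y1=1, Y2=1.)

Y1=0, Y2=0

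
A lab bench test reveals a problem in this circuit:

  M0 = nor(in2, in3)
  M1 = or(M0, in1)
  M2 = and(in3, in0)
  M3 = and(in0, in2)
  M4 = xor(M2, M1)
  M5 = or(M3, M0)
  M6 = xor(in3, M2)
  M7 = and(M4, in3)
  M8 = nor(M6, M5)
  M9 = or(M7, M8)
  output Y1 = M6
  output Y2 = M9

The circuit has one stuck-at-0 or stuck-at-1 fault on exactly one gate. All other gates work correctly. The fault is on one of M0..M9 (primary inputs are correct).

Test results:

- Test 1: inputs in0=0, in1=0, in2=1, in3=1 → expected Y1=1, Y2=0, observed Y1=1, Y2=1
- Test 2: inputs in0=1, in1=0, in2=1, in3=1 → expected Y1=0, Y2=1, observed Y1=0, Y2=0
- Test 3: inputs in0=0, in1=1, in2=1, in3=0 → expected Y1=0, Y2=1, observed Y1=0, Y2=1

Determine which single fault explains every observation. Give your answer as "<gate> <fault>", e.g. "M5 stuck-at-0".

M1 stuck-at-1

Fault-free values for test 1 (in0=0, in1=0, in2=1, in3=1): M0=0, M1=0, M2=0, M3=0, M4=0, M5=0, M6=1, M7=0, M8=0, M9=0, giving Y1=1, Y2=0. Observed Y1=1, Y2=1.
Test 1: faults giving observed Y1=1, Y2=1 are {M0 stuck-at-1, M1 stuck-at-1, M4 stuck-at-1, M7 stuck-at-1, M8 stuck-at-1, M9 stuck-at-1}.
Test 2 (in0=1, in1=0, in2=1, in3=1): fault-free M0=0, M1=0, M2=1, M3=1, M4=1, M5=1, M6=0, M7=1, M8=0, M9=1 → Y1=0, Y2=1; observed Y1=0, Y2=0. Eliminates M4 stuck-at-1, M7 stuck-at-1, M8 stuck-at-1, M9 stuck-at-1.
Test 3 (in0=0, in1=1, in2=1, in3=0): fault-free M0=0, M1=1, M2=0, M3=0, M4=1, M5=0, M6=0, M7=0, M8=1, M9=1 → Y1=0, Y2=1; observed Y1=0, Y2=1. Eliminates M0 stuck-at-1.
Only M1 stuck-at-1 is consistent with every test.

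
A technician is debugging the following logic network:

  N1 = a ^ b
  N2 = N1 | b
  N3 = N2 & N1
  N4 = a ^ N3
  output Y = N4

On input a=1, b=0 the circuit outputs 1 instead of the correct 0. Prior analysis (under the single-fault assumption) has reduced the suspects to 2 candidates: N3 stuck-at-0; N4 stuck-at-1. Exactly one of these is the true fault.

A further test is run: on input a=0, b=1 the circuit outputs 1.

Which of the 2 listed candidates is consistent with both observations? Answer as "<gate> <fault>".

Evaluate each candidate on input a=0, b=1:
  N3 stuck-at-0: N1=1, N2=1, N3=0 [stuck-at-0], N4=0 → 0 — eliminated
  N4 stuck-at-1: N1=1, N2=1, N3=1, N4=1 [stuck-at-1] → 1 — matches
Only N4 stuck-at-1 reproduces the observed 1.

N4 stuck-at-1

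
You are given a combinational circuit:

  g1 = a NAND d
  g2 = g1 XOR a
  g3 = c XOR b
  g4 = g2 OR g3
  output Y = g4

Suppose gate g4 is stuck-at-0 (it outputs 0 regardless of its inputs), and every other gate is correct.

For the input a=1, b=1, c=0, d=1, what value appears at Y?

0

Propagate with g4 forced: g1=0, g2=1, g3=1, g4=0 [stuck-at-0].
So Y = 0. (Without the fault it would be 1.)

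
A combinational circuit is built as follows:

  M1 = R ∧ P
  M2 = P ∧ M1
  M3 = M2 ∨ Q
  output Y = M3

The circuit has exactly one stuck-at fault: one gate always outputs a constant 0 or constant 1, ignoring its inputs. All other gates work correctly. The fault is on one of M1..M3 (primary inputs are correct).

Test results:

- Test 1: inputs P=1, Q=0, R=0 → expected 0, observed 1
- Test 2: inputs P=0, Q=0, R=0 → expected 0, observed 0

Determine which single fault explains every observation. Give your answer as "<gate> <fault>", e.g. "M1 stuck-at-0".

Fault-free values for test 1 (P=1, Q=0, R=0): M1=0, M2=0, M3=0, giving Y=0. Observed 1.
Test 1: faults giving observed 1 are {M1 stuck-at-1, M2 stuck-at-1, M3 stuck-at-1}.
Test 2 (P=0, Q=0, R=0): fault-free M1=0, M2=0, M3=0 → 0; observed 0. Eliminates M2 stuck-at-1, M3 stuck-at-1.
Only M1 stuck-at-1 is consistent with every test.

M1 stuck-at-1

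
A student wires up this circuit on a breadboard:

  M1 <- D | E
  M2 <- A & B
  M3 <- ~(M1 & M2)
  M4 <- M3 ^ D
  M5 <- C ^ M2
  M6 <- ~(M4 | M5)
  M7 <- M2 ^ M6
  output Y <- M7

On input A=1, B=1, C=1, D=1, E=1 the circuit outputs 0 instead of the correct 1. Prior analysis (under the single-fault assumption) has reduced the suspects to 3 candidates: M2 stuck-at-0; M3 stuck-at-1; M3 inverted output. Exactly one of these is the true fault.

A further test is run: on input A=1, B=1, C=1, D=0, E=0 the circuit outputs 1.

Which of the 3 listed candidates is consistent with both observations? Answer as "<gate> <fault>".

M3 stuck-at-1

Evaluate each candidate on input A=1, B=1, C=1, D=0, E=0:
  M2 stuck-at-0: M1=0, M2=0 [stuck-at-0], M3=1, M4=1, M5=1, M6=0, M7=0 → 0 — eliminated
  M3 stuck-at-1: M1=0, M2=1, M3=1 [stuck-at-1], M4=1, M5=0, M6=0, M7=1 → 1 — matches
  M3 inverted output: M1=0, M2=1, M3=0 [inverted output], M4=0, M5=0, M6=1, M7=0 → 0 — eliminated
Only M3 stuck-at-1 reproduces the observed 1.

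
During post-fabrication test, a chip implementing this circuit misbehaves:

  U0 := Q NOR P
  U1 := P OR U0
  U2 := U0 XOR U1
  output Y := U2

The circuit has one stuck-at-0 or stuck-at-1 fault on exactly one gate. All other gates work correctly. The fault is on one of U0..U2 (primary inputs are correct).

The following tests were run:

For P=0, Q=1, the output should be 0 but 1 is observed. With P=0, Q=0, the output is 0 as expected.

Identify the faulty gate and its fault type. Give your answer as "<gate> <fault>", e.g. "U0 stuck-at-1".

Fault-free values for test 1 (P=0, Q=1): U0=0, U1=0, U2=0, giving Y=0. Observed 1.
Test 1: faults giving observed 1 are {U1 stuck-at-1, U2 stuck-at-1}.
Test 2 (P=0, Q=0): fault-free U0=1, U1=1, U2=0 → 0; observed 0. Eliminates U2 stuck-at-1.
Only U1 stuck-at-1 is consistent with every test.

U1 stuck-at-1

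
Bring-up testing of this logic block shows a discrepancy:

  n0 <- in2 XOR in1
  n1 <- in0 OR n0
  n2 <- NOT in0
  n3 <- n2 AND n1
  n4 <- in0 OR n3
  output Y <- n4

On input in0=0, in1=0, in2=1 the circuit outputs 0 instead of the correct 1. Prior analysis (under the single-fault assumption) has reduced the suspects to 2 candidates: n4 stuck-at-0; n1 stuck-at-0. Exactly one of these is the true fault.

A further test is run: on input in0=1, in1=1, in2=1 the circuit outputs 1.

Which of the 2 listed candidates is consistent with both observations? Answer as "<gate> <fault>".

n1 stuck-at-0

Evaluate each candidate on input in0=1, in1=1, in2=1:
  n4 stuck-at-0: n0=0, n1=1, n2=0, n3=0, n4=0 [stuck-at-0] → 0 — eliminated
  n1 stuck-at-0: n0=0, n1=0 [stuck-at-0], n2=0, n3=0, n4=1 → 1 — matches
Only n1 stuck-at-0 reproduces the observed 1.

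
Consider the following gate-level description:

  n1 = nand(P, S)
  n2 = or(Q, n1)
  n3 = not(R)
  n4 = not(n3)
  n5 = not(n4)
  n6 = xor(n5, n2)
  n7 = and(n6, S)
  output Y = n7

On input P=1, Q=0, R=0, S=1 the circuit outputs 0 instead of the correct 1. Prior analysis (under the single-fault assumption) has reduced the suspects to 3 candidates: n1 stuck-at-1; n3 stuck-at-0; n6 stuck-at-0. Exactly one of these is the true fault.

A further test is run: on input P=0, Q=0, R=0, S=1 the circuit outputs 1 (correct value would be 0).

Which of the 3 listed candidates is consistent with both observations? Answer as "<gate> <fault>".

Evaluate each candidate on input P=0, Q=0, R=0, S=1:
  n1 stuck-at-1: n1=1 [stuck-at-1], n2=1, n3=1, n4=0, n5=1, n6=0, n7=0 → 0 — eliminated
  n3 stuck-at-0: n1=1, n2=1, n3=0 [stuck-at-0], n4=1, n5=0, n6=1, n7=1 → 1 — matches
  n6 stuck-at-0: n1=1, n2=1, n3=1, n4=0, n5=1, n6=0 [stuck-at-0], n7=0 → 0 — eliminated
Only n3 stuck-at-0 reproduces the observed 1.

n3 stuck-at-0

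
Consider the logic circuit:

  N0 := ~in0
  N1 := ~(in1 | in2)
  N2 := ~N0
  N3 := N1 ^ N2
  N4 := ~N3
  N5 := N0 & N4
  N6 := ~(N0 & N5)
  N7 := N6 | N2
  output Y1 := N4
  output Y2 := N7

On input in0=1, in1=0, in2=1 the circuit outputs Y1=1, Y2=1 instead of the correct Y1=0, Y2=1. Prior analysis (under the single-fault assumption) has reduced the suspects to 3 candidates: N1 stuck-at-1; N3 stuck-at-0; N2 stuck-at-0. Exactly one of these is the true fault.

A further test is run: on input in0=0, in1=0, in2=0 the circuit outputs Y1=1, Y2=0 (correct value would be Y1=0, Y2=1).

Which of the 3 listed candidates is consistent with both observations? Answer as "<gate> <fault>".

Evaluate each candidate on input in0=0, in1=0, in2=0:
  N1 stuck-at-1: N0=1, N1=1 [stuck-at-1], N2=0, N3=1, N4=0, N5=0, N6=1, N7=1 → Y1=0, Y2=1 — eliminated
  N3 stuck-at-0: N0=1, N1=1, N2=0, N3=0 [stuck-at-0], N4=1, N5=1, N6=0, N7=0 → Y1=1, Y2=0 — matches
  N2 stuck-at-0: N0=1, N1=1, N2=0 [stuck-at-0], N3=1, N4=0, N5=0, N6=1, N7=1 → Y1=0, Y2=1 — eliminated
Only N3 stuck-at-0 reproduces the observed Y1=1, Y2=0.

N3 stuck-at-0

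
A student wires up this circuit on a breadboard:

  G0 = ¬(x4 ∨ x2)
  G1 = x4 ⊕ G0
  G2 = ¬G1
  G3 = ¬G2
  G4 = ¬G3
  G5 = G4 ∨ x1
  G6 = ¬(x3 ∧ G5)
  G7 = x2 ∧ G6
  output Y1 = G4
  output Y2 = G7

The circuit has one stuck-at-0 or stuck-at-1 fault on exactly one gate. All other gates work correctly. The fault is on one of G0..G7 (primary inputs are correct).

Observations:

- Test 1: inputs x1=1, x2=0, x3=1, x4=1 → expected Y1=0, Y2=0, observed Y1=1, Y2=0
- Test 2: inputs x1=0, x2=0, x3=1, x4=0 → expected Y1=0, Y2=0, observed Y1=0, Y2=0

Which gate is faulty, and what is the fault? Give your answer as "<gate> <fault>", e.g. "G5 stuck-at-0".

G0 stuck-at-1

Fault-free values for test 1 (x1=1, x2=0, x3=1, x4=1): G0=0, G1=1, G2=0, G3=1, G4=0, G5=1, G6=0, G7=0, giving Y1=0, Y2=0. Observed Y1=1, Y2=0.
Test 1: faults giving observed Y1=1, Y2=0 are {G0 stuck-at-1, G1 stuck-at-0, G2 stuck-at-1, G3 stuck-at-0, G4 stuck-at-1}.
Test 2 (x1=0, x2=0, x3=1, x4=0): fault-free G0=1, G1=1, G2=0, G3=1, G4=0, G5=0, G6=1, G7=0 → Y1=0, Y2=0; observed Y1=0, Y2=0. Eliminates G1 stuck-at-0, G2 stuck-at-1, G3 stuck-at-0, G4 stuck-at-1.
Only G0 stuck-at-1 is consistent with every test.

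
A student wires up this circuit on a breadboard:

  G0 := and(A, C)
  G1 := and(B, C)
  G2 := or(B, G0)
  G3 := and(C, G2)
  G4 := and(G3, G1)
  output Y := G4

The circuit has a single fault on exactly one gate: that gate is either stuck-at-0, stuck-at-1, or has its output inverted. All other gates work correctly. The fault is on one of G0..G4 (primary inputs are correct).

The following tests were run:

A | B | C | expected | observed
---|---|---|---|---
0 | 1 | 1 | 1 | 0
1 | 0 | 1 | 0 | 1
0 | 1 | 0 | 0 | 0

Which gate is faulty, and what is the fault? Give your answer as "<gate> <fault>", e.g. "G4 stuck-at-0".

G1 inverted output

Fault-free values for test 1 (A=0, B=1, C=1): G0=0, G1=1, G2=1, G3=1, G4=1, giving Y=1. Observed 0.
Test 1: faults giving observed 0 are {G1 stuck-at-0, G1 inverted output, G2 stuck-at-0, G2 inverted output, G3 stuck-at-0, G3 inverted output, G4 stuck-at-0, G4 inverted output}.
Test 2 (A=1, B=0, C=1): fault-free G0=1, G1=0, G2=1, G3=1, G4=0 → 0; observed 1. Eliminates G1 stuck-at-0, G2 stuck-at-0, G2 inverted output, G3 stuck-at-0, G3 inverted output, G4 stuck-at-0.
Test 3 (A=0, B=1, C=0): fault-free G0=0, G1=0, G2=1, G3=0, G4=0 → 0; observed 0. Eliminates G4 inverted output.
Only G1 inverted output is consistent with every test.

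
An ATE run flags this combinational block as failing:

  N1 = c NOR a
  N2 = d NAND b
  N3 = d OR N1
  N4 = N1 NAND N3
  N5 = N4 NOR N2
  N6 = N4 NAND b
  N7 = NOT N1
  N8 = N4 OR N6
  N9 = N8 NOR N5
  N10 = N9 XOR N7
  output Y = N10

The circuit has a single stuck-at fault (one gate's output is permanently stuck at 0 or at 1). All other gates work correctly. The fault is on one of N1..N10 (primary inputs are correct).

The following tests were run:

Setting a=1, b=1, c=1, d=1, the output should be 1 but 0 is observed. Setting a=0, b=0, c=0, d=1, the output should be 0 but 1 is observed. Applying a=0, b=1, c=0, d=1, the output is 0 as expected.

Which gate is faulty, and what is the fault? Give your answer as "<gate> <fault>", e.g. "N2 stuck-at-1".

N8 stuck-at-0

Fault-free values for test 1 (a=1, b=1, c=1, d=1): N1=0, N2=0, N3=1, N4=1, N5=0, N6=0, N7=1, N8=1, N9=0, N10=1, giving Y=1. Observed 0.
Test 1: faults giving observed 0 are {N1 stuck-at-1, N7 stuck-at-0, N8 stuck-at-0, N9 stuck-at-1, N10 stuck-at-0}.
Test 2 (a=0, b=0, c=0, d=1): fault-free N1=1, N2=1, N3=1, N4=0, N5=0, N6=1, N7=0, N8=1, N9=0, N10=0 → 0; observed 1. Eliminates N1 stuck-at-1, N7 stuck-at-0, N10 stuck-at-0.
Test 3 (a=0, b=1, c=0, d=1): fault-free N1=1, N2=0, N3=1, N4=0, N5=1, N6=1, N7=0, N8=1, N9=0, N10=0 → 0; observed 0. Eliminates N9 stuck-at-1.
Only N8 stuck-at-0 is consistent with every test.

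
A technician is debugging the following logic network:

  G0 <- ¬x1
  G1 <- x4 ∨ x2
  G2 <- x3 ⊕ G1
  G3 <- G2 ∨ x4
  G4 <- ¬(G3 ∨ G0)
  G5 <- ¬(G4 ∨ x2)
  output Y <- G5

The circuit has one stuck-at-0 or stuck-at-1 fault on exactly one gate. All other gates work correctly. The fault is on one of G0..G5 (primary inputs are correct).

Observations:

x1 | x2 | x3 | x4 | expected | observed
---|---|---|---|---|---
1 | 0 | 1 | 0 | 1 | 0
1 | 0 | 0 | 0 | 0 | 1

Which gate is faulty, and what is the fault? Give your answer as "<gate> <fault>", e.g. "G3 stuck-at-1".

Fault-free values for test 1 (x1=1, x2=0, x3=1, x4=0): G0=0, G1=0, G2=1, G3=1, G4=0, G5=1, giving Y=1. Observed 0.
Test 1: faults giving observed 0 are {G1 stuck-at-1, G2 stuck-at-0, G3 stuck-at-0, G4 stuck-at-1, G5 stuck-at-0}.
Test 2 (x1=1, x2=0, x3=0, x4=0): fault-free G0=0, G1=0, G2=0, G3=0, G4=1, G5=0 → 0; observed 1. Eliminates G2 stuck-at-0, G3 stuck-at-0, G4 stuck-at-1, G5 stuck-at-0.
Only G1 stuck-at-1 is consistent with every test.

G1 stuck-at-1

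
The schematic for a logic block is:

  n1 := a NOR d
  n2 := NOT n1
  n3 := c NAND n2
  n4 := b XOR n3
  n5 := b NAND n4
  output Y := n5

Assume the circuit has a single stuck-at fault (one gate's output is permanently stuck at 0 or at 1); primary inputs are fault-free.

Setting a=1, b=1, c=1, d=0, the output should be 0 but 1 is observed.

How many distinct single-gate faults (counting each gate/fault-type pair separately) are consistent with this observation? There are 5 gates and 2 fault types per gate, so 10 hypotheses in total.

Fault-free: n1=0, n2=1, n3=0, n4=1, n5=0 → 0. Observed 1.
  n1 stuck-at-0: output 0 ✗
  n1 stuck-at-1: output 1 ✓
  n2 stuck-at-0: output 1 ✓
  n2 stuck-at-1: output 0 ✗
  n3 stuck-at-0: output 0 ✗
  n3 stuck-at-1: output 1 ✓
  n4 stuck-at-0: output 1 ✓
  n4 stuck-at-1: output 0 ✗
  n5 stuck-at-0: output 0 ✗
  n5 stuck-at-1: output 1 ✓
Consistent faults: {n1 stuck-at-1, n2 stuck-at-0, n3 stuck-at-1, n4 stuck-at-0, n5 stuck-at-1} — 5 in all.

5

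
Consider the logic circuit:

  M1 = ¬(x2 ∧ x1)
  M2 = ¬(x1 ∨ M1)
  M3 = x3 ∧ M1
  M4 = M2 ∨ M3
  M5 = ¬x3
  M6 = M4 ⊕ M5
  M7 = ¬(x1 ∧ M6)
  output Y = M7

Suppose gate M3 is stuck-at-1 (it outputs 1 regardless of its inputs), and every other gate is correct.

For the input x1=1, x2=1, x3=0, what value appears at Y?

1

Propagate with M3 forced: M1=0, M2=0, M3=1 [stuck-at-1], M4=1, M5=1, M6=0, M7=1.
So Y = 1. (Without the fault it would be 0.)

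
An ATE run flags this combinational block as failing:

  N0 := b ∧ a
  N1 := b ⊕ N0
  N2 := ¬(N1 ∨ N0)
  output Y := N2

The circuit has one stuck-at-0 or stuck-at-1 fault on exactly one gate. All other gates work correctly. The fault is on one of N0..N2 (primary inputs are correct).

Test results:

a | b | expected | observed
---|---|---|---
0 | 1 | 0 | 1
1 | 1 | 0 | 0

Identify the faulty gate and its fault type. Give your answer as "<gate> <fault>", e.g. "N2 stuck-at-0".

Fault-free values for test 1 (a=0, b=1): N0=0, N1=1, N2=0, giving Y=0. Observed 1.
Test 1: faults giving observed 1 are {N1 stuck-at-0, N2 stuck-at-1}.
Test 2 (a=1, b=1): fault-free N0=1, N1=0, N2=0 → 0; observed 0. Eliminates N2 stuck-at-1.
Only N1 stuck-at-0 is consistent with every test.

N1 stuck-at-0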